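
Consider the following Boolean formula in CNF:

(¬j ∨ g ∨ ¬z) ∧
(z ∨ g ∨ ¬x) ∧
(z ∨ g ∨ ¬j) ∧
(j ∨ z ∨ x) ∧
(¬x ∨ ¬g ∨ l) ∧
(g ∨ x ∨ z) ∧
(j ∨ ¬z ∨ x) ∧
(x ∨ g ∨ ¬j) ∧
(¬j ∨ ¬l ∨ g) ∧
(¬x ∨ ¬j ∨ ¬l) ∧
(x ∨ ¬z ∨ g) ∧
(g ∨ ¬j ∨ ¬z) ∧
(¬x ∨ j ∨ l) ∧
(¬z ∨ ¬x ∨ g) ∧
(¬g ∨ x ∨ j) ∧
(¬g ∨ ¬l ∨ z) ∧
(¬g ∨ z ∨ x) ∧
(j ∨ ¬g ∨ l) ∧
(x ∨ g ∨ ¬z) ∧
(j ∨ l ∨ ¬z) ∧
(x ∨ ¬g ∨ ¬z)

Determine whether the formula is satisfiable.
Yes

Yes, the formula is satisfiable.

One satisfying assignment is: l=True, j=False, x=True, z=True, g=True

Verification: With this assignment, all 21 clauses evaluate to true.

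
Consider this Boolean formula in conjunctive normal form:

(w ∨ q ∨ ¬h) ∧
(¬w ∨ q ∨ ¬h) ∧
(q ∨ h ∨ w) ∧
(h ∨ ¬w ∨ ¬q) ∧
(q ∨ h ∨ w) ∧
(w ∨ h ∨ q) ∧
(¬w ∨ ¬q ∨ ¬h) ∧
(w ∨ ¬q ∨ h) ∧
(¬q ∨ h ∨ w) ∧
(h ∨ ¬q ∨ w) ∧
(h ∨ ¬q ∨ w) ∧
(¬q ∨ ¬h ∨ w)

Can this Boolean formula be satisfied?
Yes

Yes, the formula is satisfiable.

One satisfying assignment is: q=False, h=False, w=True

Verification: With this assignment, all 12 clauses evaluate to true.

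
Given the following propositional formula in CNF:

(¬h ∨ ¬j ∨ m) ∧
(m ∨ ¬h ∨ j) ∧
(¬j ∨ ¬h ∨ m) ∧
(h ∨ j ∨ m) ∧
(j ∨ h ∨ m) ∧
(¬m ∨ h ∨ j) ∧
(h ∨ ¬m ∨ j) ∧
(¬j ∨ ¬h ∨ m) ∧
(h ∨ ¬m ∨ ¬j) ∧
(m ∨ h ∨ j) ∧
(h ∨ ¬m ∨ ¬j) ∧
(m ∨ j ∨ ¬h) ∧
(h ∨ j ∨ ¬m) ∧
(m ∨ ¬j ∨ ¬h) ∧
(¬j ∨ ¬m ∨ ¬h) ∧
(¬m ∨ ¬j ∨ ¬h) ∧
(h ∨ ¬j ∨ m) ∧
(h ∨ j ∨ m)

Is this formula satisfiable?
Yes

Yes, the formula is satisfiable.

One satisfying assignment is: h=True, m=True, j=False

Verification: With this assignment, all 18 clauses evaluate to true.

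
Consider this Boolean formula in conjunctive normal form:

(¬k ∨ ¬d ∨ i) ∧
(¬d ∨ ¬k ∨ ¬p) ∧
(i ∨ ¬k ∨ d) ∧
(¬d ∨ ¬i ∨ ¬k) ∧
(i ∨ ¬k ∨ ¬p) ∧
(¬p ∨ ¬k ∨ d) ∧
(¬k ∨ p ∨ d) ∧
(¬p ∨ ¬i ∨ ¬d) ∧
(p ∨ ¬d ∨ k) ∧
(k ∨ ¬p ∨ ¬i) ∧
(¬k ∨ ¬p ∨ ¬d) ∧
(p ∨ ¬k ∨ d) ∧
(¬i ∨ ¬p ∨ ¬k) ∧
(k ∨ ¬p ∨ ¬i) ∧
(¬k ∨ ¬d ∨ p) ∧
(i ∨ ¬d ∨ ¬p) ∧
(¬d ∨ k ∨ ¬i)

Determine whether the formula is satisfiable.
Yes

Yes, the formula is satisfiable.

One satisfying assignment is: i=False, k=False, d=False, p=False

Verification: With this assignment, all 17 clauses evaluate to true.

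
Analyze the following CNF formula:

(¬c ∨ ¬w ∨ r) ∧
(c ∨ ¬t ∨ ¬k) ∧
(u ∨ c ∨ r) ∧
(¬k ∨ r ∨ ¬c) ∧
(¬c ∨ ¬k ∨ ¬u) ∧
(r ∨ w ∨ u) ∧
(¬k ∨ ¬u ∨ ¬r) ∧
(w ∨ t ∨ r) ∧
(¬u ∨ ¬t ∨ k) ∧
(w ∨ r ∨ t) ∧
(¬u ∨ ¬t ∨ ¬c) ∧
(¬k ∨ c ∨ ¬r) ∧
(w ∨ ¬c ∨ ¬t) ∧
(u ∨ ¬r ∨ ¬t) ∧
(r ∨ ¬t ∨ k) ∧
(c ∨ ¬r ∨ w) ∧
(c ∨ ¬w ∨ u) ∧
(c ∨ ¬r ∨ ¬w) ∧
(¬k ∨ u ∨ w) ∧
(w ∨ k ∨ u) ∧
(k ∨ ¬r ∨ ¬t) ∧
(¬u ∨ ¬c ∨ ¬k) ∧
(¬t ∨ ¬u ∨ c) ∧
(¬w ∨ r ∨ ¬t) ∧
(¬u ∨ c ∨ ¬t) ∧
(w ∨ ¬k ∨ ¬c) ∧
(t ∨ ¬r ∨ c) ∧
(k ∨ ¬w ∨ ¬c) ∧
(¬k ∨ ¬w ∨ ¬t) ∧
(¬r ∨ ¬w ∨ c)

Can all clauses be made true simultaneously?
Yes

Yes, the formula is satisfiable.

One satisfying assignment is: w=True, u=True, c=False, t=False, r=False, k=False

Verification: With this assignment, all 30 clauses evaluate to true.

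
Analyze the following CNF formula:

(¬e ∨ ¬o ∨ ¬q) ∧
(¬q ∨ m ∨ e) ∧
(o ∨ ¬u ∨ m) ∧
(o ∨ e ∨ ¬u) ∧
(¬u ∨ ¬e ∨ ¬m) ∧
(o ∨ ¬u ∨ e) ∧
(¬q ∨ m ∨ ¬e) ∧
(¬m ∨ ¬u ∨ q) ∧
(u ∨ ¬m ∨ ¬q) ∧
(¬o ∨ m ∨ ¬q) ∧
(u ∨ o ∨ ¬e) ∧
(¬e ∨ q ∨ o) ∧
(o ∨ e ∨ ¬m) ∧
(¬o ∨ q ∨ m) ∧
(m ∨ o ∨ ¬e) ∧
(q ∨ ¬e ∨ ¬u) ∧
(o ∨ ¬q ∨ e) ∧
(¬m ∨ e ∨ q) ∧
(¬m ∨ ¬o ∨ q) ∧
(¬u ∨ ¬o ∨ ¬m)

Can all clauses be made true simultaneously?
Yes

Yes, the formula is satisfiable.

One satisfying assignment is: u=False, q=False, e=False, o=False, m=False

Verification: With this assignment, all 20 clauses evaluate to true.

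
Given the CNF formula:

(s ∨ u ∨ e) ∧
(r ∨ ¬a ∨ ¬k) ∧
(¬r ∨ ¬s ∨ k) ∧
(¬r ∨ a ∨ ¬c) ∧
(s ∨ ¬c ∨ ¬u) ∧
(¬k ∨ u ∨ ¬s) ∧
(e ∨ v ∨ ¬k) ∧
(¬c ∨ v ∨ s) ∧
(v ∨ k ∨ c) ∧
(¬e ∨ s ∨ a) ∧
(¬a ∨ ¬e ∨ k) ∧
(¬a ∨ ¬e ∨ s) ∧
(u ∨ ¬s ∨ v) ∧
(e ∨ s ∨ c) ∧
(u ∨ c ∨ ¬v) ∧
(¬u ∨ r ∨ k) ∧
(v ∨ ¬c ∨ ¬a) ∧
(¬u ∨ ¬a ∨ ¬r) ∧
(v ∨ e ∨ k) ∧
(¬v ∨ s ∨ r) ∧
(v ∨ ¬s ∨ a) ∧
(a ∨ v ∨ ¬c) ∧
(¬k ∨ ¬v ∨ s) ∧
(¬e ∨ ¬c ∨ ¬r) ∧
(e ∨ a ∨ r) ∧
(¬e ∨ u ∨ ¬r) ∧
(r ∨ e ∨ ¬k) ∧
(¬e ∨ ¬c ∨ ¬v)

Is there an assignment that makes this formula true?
Yes

Yes, the formula is satisfiable.

One satisfying assignment is: e=False, c=True, s=True, u=False, a=True, k=False, v=True, r=False

Verification: With this assignment, all 28 clauses evaluate to true.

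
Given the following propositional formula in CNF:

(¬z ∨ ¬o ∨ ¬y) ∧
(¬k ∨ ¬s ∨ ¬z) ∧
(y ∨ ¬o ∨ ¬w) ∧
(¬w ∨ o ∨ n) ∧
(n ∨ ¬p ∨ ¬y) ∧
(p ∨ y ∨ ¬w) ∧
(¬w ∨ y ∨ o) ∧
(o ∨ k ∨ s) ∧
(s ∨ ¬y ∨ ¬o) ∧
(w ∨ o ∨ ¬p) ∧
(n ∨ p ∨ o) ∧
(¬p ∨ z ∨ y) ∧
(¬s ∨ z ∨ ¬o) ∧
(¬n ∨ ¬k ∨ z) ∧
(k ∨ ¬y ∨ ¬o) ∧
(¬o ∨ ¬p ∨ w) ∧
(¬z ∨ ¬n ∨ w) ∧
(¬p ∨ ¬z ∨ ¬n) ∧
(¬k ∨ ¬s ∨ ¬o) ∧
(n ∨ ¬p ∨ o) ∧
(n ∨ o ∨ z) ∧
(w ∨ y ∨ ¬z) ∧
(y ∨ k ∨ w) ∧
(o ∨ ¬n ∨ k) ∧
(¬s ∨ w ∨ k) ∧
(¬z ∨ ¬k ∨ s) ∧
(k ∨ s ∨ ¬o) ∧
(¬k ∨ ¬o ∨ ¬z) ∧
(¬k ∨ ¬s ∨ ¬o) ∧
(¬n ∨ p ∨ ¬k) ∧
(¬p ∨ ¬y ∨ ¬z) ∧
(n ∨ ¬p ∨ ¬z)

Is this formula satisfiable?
Yes

Yes, the formula is satisfiable.

One satisfying assignment is: k=True, z=False, o=True, n=False, y=False, p=False, w=False, s=False

Verification: With this assignment, all 32 clauses evaluate to true.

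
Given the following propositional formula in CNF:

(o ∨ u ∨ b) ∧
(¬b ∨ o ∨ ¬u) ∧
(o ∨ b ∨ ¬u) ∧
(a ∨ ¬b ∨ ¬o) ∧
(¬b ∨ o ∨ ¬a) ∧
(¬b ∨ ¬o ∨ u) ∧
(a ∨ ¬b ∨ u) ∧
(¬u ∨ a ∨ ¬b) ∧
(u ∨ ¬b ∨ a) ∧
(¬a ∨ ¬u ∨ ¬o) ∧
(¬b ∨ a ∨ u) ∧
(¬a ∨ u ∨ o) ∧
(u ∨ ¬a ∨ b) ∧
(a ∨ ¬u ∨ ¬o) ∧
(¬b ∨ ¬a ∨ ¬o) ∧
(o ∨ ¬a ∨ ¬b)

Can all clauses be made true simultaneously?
Yes

Yes, the formula is satisfiable.

One satisfying assignment is: b=False, u=False, o=True, a=False

Verification: With this assignment, all 16 clauses evaluate to true.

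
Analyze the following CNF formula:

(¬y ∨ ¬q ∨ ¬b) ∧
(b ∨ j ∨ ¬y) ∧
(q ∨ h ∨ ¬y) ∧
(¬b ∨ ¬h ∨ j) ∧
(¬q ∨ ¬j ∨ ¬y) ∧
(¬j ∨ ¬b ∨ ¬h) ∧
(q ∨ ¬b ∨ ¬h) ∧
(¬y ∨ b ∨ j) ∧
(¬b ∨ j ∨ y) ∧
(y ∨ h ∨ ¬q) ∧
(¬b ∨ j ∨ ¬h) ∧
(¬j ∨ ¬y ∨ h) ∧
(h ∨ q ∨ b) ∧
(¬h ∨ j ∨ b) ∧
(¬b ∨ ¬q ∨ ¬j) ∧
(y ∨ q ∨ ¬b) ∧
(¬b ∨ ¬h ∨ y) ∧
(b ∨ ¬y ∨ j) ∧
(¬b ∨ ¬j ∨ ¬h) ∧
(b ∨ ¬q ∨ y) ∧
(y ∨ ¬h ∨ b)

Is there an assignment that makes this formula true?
Yes

Yes, the formula is satisfiable.

One satisfying assignment is: j=True, b=False, y=True, q=False, h=True

Verification: With this assignment, all 21 clauses evaluate to true.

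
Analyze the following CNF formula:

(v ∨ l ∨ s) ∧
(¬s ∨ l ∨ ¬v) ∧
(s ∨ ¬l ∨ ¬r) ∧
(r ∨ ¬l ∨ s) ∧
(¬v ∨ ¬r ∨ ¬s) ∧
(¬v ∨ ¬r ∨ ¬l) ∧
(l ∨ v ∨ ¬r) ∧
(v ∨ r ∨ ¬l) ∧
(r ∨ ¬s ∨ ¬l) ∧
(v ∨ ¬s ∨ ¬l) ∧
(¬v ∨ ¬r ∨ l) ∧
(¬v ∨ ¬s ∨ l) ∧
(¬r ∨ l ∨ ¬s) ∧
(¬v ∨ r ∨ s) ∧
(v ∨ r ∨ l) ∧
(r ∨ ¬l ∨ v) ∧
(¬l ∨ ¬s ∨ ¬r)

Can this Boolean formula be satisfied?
No

No, the formula is not satisfiable.

No assignment of truth values to the variables can make all 17 clauses true simultaneously.

The formula is UNSAT (unsatisfiable).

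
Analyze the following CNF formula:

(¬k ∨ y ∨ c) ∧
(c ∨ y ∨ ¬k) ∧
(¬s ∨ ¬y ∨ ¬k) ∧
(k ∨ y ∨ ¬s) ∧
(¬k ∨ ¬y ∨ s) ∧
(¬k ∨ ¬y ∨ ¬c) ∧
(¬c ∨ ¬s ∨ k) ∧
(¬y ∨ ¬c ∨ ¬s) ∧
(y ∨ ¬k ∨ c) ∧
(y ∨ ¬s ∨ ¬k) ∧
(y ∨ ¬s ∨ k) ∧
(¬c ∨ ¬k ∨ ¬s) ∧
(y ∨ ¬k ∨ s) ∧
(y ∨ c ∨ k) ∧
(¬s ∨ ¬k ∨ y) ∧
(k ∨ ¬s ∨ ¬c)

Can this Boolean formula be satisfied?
Yes

Yes, the formula is satisfiable.

One satisfying assignment is: c=True, k=False, y=False, s=False

Verification: With this assignment, all 16 clauses evaluate to true.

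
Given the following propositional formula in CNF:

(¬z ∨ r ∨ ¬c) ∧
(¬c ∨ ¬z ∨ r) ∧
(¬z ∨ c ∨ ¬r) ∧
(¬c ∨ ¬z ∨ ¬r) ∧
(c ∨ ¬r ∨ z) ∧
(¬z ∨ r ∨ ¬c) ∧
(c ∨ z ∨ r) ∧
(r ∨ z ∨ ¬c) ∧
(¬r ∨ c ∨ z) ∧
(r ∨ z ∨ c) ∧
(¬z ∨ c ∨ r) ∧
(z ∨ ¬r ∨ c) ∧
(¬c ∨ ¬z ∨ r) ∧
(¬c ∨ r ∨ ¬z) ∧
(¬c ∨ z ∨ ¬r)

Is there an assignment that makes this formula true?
No

No, the formula is not satisfiable.

No assignment of truth values to the variables can make all 15 clauses true simultaneously.

The formula is UNSAT (unsatisfiable).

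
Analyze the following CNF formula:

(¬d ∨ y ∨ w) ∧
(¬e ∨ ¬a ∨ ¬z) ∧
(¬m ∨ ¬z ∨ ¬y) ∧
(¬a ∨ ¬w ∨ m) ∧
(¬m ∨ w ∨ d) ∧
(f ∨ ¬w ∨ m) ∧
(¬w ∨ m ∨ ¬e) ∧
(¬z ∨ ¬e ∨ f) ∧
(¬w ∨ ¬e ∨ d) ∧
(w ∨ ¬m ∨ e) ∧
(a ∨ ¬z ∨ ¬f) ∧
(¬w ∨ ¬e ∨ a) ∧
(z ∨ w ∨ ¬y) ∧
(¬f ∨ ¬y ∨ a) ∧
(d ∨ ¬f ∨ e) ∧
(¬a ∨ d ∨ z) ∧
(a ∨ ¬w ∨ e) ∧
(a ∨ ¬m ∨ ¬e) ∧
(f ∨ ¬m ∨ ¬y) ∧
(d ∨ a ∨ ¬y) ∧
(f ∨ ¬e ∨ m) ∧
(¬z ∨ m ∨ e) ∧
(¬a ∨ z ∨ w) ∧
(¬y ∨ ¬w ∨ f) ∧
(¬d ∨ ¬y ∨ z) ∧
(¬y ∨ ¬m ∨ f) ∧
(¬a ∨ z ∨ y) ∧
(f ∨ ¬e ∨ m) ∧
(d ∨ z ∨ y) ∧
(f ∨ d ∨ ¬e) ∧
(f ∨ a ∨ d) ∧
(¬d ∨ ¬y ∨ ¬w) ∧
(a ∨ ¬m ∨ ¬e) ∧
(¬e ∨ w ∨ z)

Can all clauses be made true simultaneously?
Yes

Yes, the formula is satisfiable.

One satisfying assignment is: a=True, w=True, d=False, e=False, f=False, y=False, m=True, z=True

Verification: With this assignment, all 34 clauses evaluate to true.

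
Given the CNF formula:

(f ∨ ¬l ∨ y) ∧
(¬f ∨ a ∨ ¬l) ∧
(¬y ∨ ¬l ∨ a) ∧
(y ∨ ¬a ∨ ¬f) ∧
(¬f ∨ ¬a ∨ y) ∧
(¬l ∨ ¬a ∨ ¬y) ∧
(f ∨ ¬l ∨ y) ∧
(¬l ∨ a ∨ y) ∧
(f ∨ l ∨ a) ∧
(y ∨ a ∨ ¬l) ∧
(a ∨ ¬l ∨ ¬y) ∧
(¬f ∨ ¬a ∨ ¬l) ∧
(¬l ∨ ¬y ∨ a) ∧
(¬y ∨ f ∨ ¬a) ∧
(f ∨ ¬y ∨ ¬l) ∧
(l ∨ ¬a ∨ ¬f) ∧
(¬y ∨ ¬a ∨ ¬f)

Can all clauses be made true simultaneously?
Yes

Yes, the formula is satisfiable.

One satisfying assignment is: y=False, a=False, l=False, f=True

Verification: With this assignment, all 17 clauses evaluate to true.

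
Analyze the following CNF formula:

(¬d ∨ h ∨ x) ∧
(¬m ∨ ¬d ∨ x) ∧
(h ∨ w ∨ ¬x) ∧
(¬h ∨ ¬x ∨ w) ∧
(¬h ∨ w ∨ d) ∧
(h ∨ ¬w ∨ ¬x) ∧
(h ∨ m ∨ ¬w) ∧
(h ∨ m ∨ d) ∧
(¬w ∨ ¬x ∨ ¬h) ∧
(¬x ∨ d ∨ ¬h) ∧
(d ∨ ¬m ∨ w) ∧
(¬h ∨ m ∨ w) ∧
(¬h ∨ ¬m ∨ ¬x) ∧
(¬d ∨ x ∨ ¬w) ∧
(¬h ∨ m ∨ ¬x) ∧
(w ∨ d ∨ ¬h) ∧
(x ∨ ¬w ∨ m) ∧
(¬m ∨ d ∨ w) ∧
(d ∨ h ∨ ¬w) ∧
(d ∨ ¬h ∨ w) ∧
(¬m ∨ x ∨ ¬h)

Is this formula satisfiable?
No

No, the formula is not satisfiable.

No assignment of truth values to the variables can make all 21 clauses true simultaneously.

The formula is UNSAT (unsatisfiable).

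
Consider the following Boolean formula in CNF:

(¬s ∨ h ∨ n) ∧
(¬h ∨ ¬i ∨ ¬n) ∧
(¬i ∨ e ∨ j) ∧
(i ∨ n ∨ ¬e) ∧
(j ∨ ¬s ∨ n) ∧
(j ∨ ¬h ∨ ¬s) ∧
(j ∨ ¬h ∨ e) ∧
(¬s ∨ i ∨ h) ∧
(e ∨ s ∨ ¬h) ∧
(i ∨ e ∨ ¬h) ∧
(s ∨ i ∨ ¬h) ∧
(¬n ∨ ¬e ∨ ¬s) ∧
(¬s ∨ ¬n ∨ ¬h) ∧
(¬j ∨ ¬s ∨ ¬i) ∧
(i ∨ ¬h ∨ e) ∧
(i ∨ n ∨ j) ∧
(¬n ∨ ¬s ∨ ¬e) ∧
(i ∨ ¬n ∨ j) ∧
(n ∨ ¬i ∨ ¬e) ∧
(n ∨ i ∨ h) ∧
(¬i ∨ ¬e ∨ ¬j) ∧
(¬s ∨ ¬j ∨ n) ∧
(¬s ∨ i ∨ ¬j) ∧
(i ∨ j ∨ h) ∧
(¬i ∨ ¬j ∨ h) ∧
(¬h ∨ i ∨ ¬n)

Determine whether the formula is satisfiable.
Yes

Yes, the formula is satisfiable.

One satisfying assignment is: i=False, n=True, s=False, e=False, h=False, j=True

Verification: With this assignment, all 26 clauses evaluate to true.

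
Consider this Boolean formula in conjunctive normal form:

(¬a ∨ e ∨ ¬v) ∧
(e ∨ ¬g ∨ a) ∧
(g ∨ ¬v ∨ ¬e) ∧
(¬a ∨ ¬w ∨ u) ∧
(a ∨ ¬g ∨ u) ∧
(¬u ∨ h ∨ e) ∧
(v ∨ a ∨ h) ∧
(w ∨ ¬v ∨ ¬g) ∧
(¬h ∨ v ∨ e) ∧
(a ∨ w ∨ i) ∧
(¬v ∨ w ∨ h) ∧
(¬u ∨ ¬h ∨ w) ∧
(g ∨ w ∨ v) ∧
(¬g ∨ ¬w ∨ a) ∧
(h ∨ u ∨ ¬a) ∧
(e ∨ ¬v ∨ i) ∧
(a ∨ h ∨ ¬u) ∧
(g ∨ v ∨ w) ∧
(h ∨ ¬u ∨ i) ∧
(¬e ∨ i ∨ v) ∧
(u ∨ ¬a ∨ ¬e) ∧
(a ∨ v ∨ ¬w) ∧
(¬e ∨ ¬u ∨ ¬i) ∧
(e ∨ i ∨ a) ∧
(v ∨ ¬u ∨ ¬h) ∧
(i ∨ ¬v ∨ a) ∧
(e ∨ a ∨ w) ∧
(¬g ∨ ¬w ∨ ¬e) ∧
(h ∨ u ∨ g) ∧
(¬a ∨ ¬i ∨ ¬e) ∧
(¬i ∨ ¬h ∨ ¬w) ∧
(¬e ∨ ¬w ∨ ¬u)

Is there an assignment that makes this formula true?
No

No, the formula is not satisfiable.

No assignment of truth values to the variables can make all 32 clauses true simultaneously.

The formula is UNSAT (unsatisfiable).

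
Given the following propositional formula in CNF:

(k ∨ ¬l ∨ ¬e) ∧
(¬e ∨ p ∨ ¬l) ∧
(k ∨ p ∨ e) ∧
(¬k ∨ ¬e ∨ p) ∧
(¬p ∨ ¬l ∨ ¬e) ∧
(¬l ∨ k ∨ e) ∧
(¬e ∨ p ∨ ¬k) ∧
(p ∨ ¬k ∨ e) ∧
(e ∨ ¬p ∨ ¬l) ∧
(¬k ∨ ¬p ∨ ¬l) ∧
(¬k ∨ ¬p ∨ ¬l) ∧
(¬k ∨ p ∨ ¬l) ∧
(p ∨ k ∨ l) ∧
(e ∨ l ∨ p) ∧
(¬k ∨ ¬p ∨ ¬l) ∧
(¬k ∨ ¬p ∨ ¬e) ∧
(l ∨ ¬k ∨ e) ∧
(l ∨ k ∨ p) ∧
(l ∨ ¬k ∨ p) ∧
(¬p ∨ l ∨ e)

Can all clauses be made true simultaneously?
Yes

Yes, the formula is satisfiable.

One satisfying assignment is: k=False, l=False, p=True, e=True

Verification: With this assignment, all 20 clauses evaluate to true.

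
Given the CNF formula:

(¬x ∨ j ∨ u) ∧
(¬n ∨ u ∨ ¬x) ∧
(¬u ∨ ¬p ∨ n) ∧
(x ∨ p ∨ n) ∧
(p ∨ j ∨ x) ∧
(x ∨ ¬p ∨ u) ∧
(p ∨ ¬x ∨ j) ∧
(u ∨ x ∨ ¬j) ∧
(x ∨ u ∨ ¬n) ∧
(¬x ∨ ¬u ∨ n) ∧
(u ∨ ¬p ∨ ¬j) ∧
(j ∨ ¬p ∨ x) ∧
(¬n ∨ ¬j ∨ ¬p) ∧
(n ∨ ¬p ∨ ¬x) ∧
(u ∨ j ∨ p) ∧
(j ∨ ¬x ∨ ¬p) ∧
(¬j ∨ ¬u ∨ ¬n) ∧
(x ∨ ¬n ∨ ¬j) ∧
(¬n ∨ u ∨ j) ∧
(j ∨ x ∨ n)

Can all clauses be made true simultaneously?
Yes

Yes, the formula is satisfiable.

One satisfying assignment is: p=False, x=True, j=True, n=False, u=False

Verification: With this assignment, all 20 clauses evaluate to true.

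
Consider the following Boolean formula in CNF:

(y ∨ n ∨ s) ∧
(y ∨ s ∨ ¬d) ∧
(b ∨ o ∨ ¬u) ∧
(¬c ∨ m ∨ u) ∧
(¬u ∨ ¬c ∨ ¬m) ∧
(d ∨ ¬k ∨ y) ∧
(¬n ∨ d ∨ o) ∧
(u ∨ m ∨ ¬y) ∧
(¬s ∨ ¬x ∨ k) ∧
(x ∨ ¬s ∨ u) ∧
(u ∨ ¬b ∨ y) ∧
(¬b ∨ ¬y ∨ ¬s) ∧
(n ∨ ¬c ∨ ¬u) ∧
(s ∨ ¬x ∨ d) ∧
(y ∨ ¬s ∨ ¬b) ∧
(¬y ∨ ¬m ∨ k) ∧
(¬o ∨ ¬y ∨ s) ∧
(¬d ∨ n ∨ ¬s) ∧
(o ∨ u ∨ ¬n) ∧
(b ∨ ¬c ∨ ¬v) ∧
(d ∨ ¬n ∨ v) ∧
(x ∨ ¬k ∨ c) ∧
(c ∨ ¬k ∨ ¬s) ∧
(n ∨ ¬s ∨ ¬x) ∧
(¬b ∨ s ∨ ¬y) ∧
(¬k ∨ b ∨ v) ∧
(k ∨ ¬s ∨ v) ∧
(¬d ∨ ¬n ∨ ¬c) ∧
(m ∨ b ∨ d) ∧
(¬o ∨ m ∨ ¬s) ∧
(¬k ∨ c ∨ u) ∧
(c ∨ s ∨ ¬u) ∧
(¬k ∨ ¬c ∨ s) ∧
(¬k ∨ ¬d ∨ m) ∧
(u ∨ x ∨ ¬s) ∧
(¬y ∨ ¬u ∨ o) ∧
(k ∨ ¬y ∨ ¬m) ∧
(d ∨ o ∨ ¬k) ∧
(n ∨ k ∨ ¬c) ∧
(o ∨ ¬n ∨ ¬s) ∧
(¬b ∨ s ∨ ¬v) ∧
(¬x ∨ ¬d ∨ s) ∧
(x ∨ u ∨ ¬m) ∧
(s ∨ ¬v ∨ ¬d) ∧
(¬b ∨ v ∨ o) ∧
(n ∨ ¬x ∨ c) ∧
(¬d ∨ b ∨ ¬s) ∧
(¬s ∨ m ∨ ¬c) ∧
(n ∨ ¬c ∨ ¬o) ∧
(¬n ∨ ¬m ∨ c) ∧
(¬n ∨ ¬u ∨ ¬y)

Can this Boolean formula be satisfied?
Yes

Yes, the formula is satisfiable.

One satisfying assignment is: y=False, x=False, u=True, k=False, m=True, c=False, s=True, o=True, b=False, n=False, d=False, v=True

Verification: With this assignment, all 51 clauses evaluate to true.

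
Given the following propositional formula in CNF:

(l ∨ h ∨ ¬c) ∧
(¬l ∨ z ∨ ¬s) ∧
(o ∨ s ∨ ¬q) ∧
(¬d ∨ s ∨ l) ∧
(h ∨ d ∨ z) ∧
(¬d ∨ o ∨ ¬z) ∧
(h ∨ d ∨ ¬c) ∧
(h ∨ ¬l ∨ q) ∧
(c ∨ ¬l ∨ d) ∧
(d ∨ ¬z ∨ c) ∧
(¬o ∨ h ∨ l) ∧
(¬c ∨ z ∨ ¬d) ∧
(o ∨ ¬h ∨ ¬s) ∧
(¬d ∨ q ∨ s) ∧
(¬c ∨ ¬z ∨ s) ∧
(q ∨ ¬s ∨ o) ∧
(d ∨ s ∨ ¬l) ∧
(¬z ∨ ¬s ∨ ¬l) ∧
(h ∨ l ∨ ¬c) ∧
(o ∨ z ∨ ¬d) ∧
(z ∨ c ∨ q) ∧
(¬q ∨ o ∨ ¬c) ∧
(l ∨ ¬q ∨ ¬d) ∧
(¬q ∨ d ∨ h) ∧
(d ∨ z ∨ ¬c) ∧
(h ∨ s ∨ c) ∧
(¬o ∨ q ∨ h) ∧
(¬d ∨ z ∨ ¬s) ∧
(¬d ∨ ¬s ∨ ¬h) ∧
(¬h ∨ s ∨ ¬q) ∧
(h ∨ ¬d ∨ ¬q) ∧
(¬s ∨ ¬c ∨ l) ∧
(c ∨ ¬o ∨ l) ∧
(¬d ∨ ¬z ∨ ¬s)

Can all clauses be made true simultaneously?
No

No, the formula is not satisfiable.

No assignment of truth values to the variables can make all 34 clauses true simultaneously.

The formula is UNSAT (unsatisfiable).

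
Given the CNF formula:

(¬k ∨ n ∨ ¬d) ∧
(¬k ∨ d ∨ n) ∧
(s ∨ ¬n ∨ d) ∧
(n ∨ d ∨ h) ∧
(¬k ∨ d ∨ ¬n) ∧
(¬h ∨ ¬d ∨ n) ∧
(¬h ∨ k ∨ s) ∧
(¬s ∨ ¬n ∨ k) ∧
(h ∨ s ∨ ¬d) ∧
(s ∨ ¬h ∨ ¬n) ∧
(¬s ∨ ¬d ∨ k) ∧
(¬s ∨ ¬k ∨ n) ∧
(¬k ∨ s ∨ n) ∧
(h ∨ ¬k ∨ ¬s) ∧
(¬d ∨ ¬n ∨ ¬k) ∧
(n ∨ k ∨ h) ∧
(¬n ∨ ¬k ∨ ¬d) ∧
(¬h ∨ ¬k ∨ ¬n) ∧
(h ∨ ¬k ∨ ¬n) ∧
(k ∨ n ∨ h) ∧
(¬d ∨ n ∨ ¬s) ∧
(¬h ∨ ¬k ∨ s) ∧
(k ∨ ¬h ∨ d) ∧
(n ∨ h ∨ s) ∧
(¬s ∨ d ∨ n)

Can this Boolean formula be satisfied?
No

No, the formula is not satisfiable.

No assignment of truth values to the variables can make all 25 clauses true simultaneously.

The formula is UNSAT (unsatisfiable).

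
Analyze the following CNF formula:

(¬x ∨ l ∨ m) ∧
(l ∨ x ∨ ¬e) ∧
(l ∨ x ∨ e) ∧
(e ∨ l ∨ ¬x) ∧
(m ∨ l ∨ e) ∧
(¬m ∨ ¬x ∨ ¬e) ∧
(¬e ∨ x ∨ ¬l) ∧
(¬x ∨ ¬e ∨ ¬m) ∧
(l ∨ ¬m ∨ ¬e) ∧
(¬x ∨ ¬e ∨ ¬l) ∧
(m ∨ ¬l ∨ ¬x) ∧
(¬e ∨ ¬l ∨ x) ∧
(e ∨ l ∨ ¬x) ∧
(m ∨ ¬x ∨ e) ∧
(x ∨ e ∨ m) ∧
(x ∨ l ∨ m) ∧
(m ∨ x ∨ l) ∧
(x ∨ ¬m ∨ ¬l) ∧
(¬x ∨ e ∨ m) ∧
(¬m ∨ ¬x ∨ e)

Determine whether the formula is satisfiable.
No

No, the formula is not satisfiable.

No assignment of truth values to the variables can make all 20 clauses true simultaneously.

The formula is UNSAT (unsatisfiable).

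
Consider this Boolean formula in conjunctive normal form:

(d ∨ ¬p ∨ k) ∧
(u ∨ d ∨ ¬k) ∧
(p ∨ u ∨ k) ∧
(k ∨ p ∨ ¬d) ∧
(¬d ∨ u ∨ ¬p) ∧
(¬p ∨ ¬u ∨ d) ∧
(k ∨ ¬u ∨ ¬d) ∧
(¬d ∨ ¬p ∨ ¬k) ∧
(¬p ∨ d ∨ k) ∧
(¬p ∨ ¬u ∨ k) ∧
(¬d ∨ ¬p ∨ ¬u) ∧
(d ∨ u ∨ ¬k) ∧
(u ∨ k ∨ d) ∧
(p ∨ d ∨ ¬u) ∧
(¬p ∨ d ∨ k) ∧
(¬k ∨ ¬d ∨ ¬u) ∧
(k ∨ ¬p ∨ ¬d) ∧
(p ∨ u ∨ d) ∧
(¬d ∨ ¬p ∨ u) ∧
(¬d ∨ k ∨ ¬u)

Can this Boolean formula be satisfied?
Yes

Yes, the formula is satisfiable.

One satisfying assignment is: u=False, d=True, k=True, p=False

Verification: With this assignment, all 20 clauses evaluate to true.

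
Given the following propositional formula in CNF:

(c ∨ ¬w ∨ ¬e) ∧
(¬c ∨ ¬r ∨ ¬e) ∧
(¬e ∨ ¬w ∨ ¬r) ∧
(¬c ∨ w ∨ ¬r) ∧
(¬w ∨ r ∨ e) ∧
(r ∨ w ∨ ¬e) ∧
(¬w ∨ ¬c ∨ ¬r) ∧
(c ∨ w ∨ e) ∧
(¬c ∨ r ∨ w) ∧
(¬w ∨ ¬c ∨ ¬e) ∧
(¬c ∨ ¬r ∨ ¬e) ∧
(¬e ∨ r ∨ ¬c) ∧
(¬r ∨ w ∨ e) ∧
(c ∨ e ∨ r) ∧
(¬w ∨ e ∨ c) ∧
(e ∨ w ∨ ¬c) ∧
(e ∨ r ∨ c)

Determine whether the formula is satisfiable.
Yes

Yes, the formula is satisfiable.

One satisfying assignment is: c=False, e=True, w=False, r=True

Verification: With this assignment, all 17 clauses evaluate to true.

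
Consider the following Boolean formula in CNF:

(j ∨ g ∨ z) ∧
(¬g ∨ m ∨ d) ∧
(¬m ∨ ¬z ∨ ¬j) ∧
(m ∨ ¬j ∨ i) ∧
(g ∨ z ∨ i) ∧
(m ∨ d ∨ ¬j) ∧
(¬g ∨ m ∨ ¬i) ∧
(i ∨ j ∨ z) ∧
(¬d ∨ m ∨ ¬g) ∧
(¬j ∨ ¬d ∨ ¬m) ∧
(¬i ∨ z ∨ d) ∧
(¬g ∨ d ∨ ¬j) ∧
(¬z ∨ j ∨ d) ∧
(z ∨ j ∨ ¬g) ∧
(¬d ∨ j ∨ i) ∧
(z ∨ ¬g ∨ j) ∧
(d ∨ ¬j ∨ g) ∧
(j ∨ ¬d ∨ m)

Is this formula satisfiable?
Yes

Yes, the formula is satisfiable.

One satisfying assignment is: d=True, m=False, z=True, j=True, i=True, g=False

Verification: With this assignment, all 18 clauses evaluate to true.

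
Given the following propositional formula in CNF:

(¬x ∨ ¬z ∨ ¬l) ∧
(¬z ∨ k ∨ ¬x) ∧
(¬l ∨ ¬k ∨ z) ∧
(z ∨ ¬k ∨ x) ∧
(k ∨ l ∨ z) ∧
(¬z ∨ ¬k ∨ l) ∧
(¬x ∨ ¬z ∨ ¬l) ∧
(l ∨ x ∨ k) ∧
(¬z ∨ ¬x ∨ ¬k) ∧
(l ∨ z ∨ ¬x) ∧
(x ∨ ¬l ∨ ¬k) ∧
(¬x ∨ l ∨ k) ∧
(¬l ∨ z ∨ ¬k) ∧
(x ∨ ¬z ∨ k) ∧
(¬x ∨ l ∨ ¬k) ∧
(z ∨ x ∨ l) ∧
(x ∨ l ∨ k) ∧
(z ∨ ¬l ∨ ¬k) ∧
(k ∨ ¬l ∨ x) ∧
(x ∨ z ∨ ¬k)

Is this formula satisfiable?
Yes

Yes, the formula is satisfiable.

One satisfying assignment is: k=False, z=False, l=True, x=True

Verification: With this assignment, all 20 clauses evaluate to true.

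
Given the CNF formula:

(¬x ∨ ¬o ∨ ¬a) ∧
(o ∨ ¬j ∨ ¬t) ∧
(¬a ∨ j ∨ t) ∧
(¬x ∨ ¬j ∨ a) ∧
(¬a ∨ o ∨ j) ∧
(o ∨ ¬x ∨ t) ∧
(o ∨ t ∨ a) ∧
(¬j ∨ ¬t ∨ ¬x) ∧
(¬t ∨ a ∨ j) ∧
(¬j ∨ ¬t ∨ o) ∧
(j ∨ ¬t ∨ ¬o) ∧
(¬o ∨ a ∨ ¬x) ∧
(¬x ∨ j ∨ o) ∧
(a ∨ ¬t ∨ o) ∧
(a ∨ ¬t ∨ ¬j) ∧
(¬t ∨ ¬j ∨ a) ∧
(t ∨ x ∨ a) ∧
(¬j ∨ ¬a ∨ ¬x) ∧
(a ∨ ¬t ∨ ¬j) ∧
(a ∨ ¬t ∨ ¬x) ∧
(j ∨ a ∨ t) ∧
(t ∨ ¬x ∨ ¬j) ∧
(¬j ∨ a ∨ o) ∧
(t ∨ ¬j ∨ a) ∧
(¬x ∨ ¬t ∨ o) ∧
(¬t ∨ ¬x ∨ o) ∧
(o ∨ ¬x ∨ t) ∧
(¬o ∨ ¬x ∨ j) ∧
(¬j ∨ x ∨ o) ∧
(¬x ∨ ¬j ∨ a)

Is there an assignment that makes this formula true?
Yes

Yes, the formula is satisfiable.

One satisfying assignment is: x=False, j=True, t=False, a=True, o=True

Verification: With this assignment, all 30 clauses evaluate to true.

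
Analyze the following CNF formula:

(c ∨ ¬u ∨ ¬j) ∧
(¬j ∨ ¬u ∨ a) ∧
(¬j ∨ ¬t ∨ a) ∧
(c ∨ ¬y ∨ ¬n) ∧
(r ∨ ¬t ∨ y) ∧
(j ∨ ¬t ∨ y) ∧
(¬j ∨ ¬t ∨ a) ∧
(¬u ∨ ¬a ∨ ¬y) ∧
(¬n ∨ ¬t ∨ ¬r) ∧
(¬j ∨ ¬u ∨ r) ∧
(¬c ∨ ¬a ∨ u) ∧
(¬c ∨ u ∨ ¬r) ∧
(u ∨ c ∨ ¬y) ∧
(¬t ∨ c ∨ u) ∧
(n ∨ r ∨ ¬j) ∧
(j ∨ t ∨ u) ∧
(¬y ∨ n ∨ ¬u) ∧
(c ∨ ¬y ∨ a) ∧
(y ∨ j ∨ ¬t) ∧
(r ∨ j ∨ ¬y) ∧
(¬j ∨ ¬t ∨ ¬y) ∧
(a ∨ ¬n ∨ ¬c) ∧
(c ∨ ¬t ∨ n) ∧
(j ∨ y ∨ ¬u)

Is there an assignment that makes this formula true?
Yes

Yes, the formula is satisfiable.

One satisfying assignment is: n=True, y=False, c=False, a=False, u=False, r=False, t=False, j=True

Verification: With this assignment, all 24 clauses evaluate to true.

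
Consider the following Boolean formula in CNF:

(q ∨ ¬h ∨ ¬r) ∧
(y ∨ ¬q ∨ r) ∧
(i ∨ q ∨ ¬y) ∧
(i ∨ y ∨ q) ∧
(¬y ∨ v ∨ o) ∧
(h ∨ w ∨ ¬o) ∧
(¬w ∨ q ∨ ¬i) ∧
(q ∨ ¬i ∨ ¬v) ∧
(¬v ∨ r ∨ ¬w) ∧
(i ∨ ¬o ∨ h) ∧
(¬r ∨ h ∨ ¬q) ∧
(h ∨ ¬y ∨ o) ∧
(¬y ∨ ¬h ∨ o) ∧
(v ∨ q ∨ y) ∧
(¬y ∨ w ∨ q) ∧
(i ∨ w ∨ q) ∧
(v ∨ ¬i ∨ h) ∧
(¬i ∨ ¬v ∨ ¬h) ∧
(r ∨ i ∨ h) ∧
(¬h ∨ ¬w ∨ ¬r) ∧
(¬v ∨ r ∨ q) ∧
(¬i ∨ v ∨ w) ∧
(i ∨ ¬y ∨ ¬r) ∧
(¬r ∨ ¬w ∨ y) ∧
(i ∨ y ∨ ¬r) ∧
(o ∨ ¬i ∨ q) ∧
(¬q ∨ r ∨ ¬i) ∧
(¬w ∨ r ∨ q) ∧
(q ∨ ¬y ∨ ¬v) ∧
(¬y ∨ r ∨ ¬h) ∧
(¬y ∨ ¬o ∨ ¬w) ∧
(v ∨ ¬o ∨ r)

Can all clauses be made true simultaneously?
No

No, the formula is not satisfiable.

No assignment of truth values to the variables can make all 32 clauses true simultaneously.

The formula is UNSAT (unsatisfiable).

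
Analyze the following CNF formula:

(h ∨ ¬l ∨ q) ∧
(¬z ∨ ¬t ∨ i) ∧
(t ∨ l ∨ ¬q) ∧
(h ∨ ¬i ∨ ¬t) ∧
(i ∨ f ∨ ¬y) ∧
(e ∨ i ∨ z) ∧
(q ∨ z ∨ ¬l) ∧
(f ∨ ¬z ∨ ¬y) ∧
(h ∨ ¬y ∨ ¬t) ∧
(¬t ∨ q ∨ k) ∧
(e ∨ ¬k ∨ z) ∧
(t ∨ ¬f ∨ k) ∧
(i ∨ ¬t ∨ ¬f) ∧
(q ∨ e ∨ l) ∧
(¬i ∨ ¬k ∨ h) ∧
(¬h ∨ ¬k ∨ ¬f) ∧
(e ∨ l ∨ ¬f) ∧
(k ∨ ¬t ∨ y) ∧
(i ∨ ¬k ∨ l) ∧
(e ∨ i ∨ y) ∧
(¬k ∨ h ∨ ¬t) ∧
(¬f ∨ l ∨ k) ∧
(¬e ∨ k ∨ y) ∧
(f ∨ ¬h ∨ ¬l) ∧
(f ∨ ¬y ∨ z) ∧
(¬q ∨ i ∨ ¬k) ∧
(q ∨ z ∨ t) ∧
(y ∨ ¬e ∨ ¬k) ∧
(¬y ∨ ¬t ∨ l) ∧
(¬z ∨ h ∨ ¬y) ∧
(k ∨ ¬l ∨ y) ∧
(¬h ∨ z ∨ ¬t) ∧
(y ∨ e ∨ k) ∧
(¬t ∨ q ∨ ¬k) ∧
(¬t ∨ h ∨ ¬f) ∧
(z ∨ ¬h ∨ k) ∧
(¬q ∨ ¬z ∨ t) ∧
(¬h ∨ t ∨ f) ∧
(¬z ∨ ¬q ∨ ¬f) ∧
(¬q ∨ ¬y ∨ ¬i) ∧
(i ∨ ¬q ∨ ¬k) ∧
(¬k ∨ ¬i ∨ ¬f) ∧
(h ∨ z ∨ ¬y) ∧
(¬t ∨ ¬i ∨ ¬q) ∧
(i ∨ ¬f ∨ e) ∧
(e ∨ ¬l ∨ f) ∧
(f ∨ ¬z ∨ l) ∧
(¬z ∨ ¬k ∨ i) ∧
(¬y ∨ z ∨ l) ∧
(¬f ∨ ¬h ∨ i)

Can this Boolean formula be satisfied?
No

No, the formula is not satisfiable.

No assignment of truth values to the variables can make all 50 clauses true simultaneously.

The formula is UNSAT (unsatisfiable).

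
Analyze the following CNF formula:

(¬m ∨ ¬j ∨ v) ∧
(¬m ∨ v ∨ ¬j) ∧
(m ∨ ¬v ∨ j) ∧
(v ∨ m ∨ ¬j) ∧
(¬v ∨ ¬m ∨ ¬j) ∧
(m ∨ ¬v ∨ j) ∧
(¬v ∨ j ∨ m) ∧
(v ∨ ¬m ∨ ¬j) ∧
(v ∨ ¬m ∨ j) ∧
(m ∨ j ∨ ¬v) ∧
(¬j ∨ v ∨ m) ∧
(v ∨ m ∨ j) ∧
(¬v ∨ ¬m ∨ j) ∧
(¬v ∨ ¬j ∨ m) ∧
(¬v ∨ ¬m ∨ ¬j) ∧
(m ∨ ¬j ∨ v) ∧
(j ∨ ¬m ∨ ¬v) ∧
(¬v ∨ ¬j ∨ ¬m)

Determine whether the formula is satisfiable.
No

No, the formula is not satisfiable.

No assignment of truth values to the variables can make all 18 clauses true simultaneously.

The formula is UNSAT (unsatisfiable).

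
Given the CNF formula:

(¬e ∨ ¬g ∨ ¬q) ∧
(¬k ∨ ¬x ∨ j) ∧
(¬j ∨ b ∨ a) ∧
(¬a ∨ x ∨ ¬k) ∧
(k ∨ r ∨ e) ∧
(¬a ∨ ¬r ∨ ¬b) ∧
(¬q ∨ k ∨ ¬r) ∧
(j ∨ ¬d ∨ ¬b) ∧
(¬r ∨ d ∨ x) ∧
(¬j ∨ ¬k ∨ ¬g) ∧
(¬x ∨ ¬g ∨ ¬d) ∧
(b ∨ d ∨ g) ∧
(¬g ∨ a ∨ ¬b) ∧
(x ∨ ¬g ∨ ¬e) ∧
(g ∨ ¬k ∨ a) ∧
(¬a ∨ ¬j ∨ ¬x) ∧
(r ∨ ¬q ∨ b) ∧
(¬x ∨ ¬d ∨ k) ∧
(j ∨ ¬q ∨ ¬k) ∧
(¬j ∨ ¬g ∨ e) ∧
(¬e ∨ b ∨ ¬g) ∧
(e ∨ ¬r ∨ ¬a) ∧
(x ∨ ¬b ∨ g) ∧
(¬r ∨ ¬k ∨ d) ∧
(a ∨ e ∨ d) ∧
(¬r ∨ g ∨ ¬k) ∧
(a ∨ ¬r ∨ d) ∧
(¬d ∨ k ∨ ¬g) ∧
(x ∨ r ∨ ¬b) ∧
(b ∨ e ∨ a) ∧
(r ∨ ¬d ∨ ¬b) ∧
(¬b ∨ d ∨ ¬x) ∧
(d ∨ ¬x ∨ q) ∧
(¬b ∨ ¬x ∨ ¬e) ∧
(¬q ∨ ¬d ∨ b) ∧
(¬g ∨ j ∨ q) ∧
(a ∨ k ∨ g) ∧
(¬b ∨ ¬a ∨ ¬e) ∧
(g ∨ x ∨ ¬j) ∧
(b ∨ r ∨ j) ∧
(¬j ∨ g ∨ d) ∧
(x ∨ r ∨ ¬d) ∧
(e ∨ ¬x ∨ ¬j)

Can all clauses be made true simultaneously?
Yes

Yes, the formula is satisfiable.

One satisfying assignment is: d=True, q=False, k=False, a=True, g=False, x=False, r=True, b=False, e=True, j=False

Verification: With this assignment, all 43 clauses evaluate to true.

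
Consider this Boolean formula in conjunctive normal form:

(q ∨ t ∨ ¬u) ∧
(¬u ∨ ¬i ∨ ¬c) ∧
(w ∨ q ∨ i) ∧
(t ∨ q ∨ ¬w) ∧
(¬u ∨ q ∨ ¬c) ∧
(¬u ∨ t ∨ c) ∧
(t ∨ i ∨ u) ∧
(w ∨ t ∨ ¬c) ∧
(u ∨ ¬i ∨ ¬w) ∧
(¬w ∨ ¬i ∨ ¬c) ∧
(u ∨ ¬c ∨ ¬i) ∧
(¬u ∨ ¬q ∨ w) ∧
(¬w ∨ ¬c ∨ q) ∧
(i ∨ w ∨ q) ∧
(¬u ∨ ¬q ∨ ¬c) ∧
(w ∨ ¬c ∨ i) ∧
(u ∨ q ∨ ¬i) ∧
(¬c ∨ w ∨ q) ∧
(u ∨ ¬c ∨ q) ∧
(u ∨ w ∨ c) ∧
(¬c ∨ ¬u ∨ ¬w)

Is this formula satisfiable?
Yes

Yes, the formula is satisfiable.

One satisfying assignment is: i=True, u=True, t=True, q=False, w=False, c=False

Verification: With this assignment, all 21 clauses evaluate to true.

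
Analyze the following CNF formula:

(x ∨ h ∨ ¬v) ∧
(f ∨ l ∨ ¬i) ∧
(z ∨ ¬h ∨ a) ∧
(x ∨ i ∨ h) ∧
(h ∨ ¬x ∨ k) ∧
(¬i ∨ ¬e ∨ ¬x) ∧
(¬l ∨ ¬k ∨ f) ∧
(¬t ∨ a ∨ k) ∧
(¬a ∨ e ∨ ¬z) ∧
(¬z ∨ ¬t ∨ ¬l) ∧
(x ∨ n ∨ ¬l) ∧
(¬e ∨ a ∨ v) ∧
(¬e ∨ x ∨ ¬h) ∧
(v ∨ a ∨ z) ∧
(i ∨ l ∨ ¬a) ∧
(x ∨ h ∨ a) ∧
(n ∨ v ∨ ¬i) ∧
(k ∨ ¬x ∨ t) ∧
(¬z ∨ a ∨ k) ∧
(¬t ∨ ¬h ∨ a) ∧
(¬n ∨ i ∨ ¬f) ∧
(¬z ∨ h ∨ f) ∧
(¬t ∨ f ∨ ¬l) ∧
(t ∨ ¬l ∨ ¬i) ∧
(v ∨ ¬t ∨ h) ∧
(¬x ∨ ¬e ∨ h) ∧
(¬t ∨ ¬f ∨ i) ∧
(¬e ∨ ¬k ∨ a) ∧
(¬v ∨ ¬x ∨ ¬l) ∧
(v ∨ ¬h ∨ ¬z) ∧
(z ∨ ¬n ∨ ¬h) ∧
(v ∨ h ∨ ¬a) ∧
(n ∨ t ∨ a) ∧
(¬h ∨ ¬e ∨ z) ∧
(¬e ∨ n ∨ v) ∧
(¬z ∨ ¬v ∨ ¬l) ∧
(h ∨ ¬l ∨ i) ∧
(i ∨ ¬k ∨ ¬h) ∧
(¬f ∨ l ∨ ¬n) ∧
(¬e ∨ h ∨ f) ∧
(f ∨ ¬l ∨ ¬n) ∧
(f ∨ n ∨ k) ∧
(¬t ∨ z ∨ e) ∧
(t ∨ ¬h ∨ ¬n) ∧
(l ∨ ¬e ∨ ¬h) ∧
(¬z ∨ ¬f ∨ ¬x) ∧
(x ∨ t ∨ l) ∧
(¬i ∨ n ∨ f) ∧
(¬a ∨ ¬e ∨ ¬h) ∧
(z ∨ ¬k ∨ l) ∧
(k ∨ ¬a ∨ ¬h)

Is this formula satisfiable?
No

No, the formula is not satisfiable.

No assignment of truth values to the variables can make all 51 clauses true simultaneously.

The formula is UNSAT (unsatisfiable).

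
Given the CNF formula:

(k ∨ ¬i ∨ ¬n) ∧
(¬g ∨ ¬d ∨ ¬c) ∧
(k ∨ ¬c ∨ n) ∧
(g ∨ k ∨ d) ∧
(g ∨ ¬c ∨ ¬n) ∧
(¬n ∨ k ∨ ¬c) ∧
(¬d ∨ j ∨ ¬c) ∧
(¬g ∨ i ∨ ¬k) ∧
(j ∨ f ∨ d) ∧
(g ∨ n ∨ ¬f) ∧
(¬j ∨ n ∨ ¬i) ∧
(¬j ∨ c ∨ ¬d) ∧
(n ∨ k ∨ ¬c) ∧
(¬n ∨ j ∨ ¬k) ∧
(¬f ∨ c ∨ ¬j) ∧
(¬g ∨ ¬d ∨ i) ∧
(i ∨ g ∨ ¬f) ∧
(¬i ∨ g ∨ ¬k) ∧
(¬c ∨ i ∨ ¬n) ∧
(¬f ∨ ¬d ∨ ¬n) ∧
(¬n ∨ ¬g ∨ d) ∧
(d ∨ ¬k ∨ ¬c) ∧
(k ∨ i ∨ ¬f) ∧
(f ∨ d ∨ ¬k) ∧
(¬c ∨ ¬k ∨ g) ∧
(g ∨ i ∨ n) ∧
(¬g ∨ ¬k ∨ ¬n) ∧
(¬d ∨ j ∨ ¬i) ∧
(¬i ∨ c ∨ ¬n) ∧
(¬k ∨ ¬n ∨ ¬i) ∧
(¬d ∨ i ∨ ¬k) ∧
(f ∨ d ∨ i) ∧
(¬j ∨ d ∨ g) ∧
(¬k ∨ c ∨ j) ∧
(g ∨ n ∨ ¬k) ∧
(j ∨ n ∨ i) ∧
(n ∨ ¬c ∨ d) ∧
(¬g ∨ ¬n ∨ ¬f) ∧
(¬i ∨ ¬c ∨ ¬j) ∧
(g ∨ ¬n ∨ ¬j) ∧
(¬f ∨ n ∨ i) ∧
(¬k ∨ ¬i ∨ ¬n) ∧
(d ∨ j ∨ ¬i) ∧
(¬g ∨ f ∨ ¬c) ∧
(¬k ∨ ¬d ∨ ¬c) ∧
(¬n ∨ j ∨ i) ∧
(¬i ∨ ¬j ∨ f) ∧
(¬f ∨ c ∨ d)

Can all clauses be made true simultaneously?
No

No, the formula is not satisfiable.

No assignment of truth values to the variables can make all 48 clauses true simultaneously.

The formula is UNSAT (unsatisfiable).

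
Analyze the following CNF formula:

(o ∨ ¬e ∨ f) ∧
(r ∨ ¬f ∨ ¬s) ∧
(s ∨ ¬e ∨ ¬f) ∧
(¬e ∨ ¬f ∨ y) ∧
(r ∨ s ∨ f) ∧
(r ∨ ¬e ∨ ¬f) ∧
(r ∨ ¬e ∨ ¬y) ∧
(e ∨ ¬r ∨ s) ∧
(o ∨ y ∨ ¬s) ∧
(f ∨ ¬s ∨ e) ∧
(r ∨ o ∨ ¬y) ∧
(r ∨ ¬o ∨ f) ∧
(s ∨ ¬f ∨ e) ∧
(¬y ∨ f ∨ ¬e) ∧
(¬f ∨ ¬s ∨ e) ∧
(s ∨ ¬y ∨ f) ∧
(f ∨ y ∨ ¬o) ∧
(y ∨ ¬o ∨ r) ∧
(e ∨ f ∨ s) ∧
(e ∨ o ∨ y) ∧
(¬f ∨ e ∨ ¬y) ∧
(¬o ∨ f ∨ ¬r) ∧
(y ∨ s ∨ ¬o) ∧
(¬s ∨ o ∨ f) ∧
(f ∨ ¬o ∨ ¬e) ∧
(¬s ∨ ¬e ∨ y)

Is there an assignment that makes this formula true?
Yes

Yes, the formula is satisfiable.

One satisfying assignment is: e=True, o=False, s=True, r=True, y=True, f=True

Verification: With this assignment, all 26 clauses evaluate to true.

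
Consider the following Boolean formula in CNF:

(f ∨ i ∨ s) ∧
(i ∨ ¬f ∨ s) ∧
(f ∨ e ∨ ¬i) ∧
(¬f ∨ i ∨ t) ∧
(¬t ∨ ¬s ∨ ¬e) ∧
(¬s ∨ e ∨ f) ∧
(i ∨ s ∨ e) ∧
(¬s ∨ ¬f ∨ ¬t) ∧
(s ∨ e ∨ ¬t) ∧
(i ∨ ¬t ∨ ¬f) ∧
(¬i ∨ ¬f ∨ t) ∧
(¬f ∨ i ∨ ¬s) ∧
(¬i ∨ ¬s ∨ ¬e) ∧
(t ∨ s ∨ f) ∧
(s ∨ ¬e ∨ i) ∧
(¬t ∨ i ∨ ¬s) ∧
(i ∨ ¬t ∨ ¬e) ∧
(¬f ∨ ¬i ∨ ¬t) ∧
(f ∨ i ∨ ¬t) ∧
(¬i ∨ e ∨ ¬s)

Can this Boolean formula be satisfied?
Yes

Yes, the formula is satisfiable.

One satisfying assignment is: f=False, t=True, s=False, i=True, e=True

Verification: With this assignment, all 20 clauses evaluate to true.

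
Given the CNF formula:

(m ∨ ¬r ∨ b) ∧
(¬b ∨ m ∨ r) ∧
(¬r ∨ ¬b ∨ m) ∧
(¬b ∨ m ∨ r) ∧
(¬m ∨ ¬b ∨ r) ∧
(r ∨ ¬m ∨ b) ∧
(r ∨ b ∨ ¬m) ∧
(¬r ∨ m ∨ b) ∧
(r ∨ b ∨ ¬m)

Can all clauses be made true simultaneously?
Yes

Yes, the formula is satisfiable.

One satisfying assignment is: b=False, m=False, r=False

Verification: With this assignment, all 9 clauses evaluate to true.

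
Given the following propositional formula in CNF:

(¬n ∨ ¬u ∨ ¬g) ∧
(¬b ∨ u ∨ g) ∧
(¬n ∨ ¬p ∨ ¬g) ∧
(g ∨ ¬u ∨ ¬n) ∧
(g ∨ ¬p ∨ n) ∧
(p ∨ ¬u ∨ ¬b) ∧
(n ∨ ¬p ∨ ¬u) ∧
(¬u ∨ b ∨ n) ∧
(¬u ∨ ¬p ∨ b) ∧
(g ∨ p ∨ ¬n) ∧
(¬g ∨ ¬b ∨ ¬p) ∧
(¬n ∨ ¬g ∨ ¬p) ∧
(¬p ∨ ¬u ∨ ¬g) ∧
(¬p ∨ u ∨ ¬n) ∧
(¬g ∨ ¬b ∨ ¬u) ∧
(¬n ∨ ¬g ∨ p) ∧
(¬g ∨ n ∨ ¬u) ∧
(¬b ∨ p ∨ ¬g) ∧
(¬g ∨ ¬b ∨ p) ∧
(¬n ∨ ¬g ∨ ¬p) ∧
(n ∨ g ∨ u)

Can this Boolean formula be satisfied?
Yes

Yes, the formula is satisfiable.

One satisfying assignment is: b=False, p=False, g=True, n=False, u=False

Verification: With this assignment, all 21 clauses evaluate to true.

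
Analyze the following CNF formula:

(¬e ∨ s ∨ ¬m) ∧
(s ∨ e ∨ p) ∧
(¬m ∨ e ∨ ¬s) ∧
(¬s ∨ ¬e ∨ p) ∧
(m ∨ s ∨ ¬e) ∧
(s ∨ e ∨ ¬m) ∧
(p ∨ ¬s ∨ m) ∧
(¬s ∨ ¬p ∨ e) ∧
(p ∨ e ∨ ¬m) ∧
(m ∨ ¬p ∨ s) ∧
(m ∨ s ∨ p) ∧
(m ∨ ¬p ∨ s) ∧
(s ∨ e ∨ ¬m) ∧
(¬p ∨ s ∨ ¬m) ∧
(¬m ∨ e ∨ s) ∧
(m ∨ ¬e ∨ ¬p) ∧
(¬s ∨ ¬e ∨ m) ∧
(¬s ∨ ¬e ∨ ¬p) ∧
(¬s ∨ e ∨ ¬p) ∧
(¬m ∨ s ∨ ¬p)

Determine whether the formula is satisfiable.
No

No, the formula is not satisfiable.

No assignment of truth values to the variables can make all 20 clauses true simultaneously.

The formula is UNSAT (unsatisfiable).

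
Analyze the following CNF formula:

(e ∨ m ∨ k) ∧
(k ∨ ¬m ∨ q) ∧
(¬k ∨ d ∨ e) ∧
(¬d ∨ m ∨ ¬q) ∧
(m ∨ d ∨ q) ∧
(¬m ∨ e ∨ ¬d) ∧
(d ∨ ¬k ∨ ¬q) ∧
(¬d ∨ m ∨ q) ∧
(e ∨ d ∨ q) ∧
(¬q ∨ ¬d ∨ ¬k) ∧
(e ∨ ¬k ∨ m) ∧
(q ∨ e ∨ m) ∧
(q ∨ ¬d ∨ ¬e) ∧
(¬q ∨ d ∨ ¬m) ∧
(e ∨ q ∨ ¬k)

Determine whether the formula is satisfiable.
Yes

Yes, the formula is satisfiable.

One satisfying assignment is: q=True, m=False, k=False, d=False, e=True

Verification: With this assignment, all 15 clauses evaluate to true.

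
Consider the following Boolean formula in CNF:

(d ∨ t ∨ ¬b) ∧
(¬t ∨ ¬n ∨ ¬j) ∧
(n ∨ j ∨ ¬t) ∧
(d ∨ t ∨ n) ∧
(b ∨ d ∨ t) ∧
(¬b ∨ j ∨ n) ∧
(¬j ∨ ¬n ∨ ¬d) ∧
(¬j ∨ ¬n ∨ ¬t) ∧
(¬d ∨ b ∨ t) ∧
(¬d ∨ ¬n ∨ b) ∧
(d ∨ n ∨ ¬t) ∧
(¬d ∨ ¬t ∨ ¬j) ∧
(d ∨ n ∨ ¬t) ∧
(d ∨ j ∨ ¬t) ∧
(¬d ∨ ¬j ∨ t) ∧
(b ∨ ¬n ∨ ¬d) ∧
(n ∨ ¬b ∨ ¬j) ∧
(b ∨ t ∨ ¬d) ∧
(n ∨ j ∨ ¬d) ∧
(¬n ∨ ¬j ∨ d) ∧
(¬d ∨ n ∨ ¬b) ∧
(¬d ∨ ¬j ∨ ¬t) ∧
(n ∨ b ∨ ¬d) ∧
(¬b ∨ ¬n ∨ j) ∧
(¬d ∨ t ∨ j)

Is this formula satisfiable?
No

No, the formula is not satisfiable.

No assignment of truth values to the variables can make all 25 clauses true simultaneously.

The formula is UNSAT (unsatisfiable).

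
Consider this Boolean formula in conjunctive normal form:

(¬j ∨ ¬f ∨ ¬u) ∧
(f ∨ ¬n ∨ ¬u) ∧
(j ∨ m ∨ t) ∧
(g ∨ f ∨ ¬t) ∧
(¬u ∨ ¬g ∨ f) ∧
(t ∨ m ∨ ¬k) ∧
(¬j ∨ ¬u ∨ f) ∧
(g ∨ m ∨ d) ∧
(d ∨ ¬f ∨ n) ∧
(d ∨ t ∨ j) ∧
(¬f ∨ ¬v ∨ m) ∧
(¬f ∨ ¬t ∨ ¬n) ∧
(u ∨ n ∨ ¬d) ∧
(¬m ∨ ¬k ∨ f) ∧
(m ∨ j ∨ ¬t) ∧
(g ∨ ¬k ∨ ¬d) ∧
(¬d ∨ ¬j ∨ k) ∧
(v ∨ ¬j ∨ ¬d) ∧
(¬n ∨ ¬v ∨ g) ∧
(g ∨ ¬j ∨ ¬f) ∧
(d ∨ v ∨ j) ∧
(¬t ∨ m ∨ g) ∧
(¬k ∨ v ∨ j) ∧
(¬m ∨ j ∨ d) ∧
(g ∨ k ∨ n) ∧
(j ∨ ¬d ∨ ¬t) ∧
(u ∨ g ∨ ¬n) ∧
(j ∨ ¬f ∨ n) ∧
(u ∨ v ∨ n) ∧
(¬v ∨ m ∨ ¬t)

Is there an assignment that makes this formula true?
Yes

Yes, the formula is satisfiable.

One satisfying assignment is: f=True, m=False, n=True, k=False, u=False, g=True, t=False, v=False, j=True, d=False

Verification: With this assignment, all 30 clauses evaluate to true.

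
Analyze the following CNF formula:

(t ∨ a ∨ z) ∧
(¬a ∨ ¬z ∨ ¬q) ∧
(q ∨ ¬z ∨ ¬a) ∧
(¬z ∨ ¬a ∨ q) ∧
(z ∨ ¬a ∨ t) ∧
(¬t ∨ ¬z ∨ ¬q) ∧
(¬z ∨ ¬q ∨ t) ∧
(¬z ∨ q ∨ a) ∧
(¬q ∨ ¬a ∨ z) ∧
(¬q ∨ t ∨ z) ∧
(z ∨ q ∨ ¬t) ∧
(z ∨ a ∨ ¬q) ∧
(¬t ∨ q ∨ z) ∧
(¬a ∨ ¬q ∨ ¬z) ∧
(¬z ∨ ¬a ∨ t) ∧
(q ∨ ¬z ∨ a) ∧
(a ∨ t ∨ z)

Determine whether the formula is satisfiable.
No

No, the formula is not satisfiable.

No assignment of truth values to the variables can make all 17 clauses true simultaneously.

The formula is UNSAT (unsatisfiable).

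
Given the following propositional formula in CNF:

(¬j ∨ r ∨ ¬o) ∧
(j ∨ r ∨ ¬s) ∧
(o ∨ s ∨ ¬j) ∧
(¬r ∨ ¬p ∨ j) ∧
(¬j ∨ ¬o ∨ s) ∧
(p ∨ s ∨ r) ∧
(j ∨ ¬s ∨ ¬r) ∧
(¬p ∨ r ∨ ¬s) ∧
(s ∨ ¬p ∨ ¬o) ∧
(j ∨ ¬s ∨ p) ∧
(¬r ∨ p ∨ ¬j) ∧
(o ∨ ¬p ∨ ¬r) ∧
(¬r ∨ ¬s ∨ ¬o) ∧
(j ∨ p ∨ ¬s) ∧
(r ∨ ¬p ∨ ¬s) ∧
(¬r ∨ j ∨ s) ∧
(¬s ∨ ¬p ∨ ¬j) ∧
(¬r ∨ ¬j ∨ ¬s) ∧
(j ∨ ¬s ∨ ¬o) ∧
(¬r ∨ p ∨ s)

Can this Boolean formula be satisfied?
Yes

Yes, the formula is satisfiable.

One satisfying assignment is: j=True, s=True, o=False, p=False, r=False

Verification: With this assignment, all 20 clauses evaluate to true.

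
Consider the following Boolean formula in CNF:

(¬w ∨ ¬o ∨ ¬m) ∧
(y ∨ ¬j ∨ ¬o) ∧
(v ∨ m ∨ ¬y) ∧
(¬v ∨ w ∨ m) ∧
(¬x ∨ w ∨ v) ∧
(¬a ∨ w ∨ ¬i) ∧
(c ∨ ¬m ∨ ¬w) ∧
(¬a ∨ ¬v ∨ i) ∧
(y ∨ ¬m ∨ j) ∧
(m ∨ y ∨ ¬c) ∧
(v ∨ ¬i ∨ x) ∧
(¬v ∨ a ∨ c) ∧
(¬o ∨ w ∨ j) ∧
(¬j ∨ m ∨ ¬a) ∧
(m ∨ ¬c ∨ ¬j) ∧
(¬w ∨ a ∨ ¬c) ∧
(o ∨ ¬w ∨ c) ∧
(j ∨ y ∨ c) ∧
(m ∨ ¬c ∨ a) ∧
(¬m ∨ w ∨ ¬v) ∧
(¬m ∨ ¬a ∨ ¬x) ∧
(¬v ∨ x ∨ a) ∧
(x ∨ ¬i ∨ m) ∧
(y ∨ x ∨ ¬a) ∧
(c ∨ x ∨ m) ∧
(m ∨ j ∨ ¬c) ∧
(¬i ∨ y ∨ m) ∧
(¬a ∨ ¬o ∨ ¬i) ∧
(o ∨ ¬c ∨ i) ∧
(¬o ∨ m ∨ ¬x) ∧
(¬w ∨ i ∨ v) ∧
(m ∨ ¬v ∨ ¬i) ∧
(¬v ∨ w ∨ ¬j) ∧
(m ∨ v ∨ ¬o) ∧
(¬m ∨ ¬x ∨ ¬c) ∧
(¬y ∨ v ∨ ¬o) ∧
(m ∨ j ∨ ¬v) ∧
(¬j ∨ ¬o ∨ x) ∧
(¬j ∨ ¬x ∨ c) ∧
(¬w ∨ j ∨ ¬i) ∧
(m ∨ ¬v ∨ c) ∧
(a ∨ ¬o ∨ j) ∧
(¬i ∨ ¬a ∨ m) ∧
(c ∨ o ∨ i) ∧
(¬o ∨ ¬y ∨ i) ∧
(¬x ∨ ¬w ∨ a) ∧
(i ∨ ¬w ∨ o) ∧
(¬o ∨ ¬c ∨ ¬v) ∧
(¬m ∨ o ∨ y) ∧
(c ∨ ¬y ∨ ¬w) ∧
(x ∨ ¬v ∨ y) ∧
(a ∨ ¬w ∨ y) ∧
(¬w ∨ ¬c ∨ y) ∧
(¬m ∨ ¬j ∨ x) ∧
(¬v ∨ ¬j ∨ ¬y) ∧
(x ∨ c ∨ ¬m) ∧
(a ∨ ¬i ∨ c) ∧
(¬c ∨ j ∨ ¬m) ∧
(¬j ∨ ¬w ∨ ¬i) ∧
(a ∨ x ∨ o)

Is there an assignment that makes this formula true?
No

No, the formula is not satisfiable.

No assignment of truth values to the variables can make all 60 clauses true simultaneously.

The formula is UNSAT (unsatisfiable).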